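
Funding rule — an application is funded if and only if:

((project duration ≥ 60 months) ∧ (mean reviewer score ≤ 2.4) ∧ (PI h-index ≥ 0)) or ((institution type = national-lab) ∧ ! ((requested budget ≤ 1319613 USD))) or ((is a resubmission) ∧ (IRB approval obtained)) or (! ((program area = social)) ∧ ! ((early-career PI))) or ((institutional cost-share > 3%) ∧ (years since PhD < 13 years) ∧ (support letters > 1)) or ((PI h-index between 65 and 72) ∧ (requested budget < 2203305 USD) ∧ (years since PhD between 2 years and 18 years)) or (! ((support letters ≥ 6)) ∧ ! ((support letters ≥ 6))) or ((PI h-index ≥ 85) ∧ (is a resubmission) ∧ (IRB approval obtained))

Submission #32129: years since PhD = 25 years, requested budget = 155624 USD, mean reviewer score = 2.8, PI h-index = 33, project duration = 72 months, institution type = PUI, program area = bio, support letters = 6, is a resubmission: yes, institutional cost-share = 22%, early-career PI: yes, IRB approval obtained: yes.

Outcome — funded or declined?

Atomic conditions:
  project duration ≥ 60 months: 72 ≥ 60 is true
  mean reviewer score ≤ 2.4: 2.8 ≤ 2.4 is false
  PI h-index ≥ 0: 33 ≥ 0 is true
  institution type = national-lab: PUI == national-lab is false
  requested budget ≤ 1319613 USD: 155624 ≤ 1319613 is true
  is a resubmission: yes → true
  IRB approval obtained: yes → true
  program area = social: bio == social is false
  early-career PI: yes → true
  institutional cost-share > 3%: 22 > 3 is true
  years since PhD < 13 years: 25 < 13 is false
  support letters > 1: 6 > 1 is true
  PI h-index between 65 and 72: 33 in [65, 72] is false
  requested budget < 2203305 USD: 155624 < 2203305 is true
  years since PhD between 2 years and 18 years: 25 in [2, 18] is false
  support letters ≥ 6: 6 ≥ 6 is true
  PI h-index ≥ 85: 33 ≥ 85 is false
Combine:
[1] true AND false AND true = false
[2.2] NOT true = false
[2] false AND false = false
[3] true AND true = true
[4.1] NOT false = true
[4.2] NOT true = false
[4] true AND false = false
[5] true AND false AND true = false
[6] false AND true AND false = false
[7.1] NOT true = false
[7.2] NOT true = false
[7] false AND false = false
[8] false AND true AND true = false
[root] false OR false OR true OR false OR false OR false OR false OR false = true
Overall: true → funded

Funded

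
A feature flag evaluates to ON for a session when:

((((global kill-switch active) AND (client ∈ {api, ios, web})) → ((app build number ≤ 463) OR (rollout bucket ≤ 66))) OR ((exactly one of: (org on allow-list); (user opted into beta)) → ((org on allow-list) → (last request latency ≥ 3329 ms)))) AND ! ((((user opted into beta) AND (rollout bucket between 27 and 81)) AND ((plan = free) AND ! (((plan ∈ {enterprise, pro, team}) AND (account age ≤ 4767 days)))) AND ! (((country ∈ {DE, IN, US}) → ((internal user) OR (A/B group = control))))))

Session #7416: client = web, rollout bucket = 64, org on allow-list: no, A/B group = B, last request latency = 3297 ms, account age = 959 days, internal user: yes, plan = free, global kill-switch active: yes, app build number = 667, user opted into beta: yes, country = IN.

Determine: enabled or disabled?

Atomic conditions:
  global kill-switch active: yes → true
  client ∈ {api, ios, web}: web is in the set → true
  app build number ≤ 463: 667 ≤ 463 is false
  rollout bucket ≤ 66: 64 ≤ 66 is true
  org on allow-list: no → false
  user opted into beta: yes → true
  last request latency ≥ 3329 ms: 3297 ≥ 3329 is false
  rollout bucket between 27 and 81: 64 in [27, 81] is true
  plan = free: free == free is true
  plan ∈ {enterprise, pro, team}: free is not in the set → false
  account age ≤ 4767 days: 959 ≤ 4767 is true
  country ∈ {DE, IN, US}: IN is in the set → true
  internal user: yes → true
  A/B group = control: B == control is false
Combine:
[1.1.1] true AND true = true
[1.1.2] false OR true = true
[1.1] true → true = true
[1.2.1] exactly-one(false, true) = true
[1.2.2] false → false (antecedent false ⇒ implication holds) = true
[1.2] true → true = true
[1] true OR true = true
[2.1.1] true AND true = true
[2.1.2.2.1] false AND true = false
[2.1.2.2] NOT false = true
[2.1.2] true AND true = true
[2.1.3.1.2] true OR false = true
[2.1.3.1] true → true = true
[2.1.3] NOT true = false
[2.1] true AND true AND false = false
[2] NOT false = true
[root] true AND true = true
Overall: true → enabled

Enabled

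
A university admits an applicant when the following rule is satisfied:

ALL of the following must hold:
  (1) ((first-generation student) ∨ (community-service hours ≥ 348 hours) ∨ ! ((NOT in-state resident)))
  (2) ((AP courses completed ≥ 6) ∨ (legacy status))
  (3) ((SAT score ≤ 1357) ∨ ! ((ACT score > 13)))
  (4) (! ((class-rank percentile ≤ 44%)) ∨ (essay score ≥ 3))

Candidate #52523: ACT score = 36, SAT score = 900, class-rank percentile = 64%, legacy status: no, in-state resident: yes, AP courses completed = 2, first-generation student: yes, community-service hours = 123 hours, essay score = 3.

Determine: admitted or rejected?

Atomic conditions:
  first-generation student: yes → true
  community-service hours ≥ 348 hours: 123 ≥ 348 is false
  NOT in-state resident: yes → false
  AP courses completed ≥ 6: 2 ≥ 6 is false
  legacy status: no → false
  SAT score ≤ 1357: 900 ≤ 1357 is true
  ACT score > 13: 36 > 13 is true
  class-rank percentile ≤ 44%: 64 ≤ 44 is false
  essay score ≥ 3: 3 ≥ 3 is true
Combine:
[1.3] NOT false = true
[1] true OR false OR true = true
[2] false OR false = false
[3.2] NOT true = false
[3] true OR false = true
[4.1] NOT false = true
[4] true OR true = true
[root] true AND false AND true AND true = false
Overall: false → rejected

Rejected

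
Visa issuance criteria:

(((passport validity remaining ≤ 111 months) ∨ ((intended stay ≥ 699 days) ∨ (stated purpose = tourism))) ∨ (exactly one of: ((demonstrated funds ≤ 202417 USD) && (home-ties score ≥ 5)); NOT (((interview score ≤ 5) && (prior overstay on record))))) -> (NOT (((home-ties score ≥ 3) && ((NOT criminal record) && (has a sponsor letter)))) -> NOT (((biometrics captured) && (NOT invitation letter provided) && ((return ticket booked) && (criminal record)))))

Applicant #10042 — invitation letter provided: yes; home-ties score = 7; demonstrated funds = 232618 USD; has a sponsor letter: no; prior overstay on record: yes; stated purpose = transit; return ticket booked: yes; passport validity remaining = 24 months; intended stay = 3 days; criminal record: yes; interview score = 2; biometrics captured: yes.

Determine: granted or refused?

Atomic conditions:
  passport validity remaining ≤ 111 months: 24 ≤ 111 is true
  intended stay ≥ 699 days: 3 ≥ 699 is false
  stated purpose = tourism: transit == tourism is false
  demonstrated funds ≤ 202417 USD: 232618 ≤ 202417 is false
  home-ties score ≥ 5: 7 ≥ 5 is true
  interview score ≤ 5: 2 ≤ 5 is true
  prior overstay on record: yes → true
  home-ties score ≥ 3: 7 ≥ 3 is true
  NOT criminal record: yes → false
  has a sponsor letter: no → false
  biometrics captured: yes → true
  NOT invitation letter provided: yes → false
  return ticket booked: yes → true
  criminal record: yes → true
Combine:
[1.1.2] false OR false = false
[1.1] true OR false = true
[1.2.1] false AND true = false
[1.2.2.1] true AND true = true
[1.2.2] NOT true = false
[1.2] exactly-one(false, false) = false
[1] true OR false = true
[2.1.1.2] false AND false = false
[2.1.1] true AND false = false
[2.1] NOT false = true
[2.2.1.3] true AND true = true
[2.2.1] true AND false AND true = false
[2.2] NOT false = true
[2] true → true = true
[root] true → true = true
Overall: true → granted

Granted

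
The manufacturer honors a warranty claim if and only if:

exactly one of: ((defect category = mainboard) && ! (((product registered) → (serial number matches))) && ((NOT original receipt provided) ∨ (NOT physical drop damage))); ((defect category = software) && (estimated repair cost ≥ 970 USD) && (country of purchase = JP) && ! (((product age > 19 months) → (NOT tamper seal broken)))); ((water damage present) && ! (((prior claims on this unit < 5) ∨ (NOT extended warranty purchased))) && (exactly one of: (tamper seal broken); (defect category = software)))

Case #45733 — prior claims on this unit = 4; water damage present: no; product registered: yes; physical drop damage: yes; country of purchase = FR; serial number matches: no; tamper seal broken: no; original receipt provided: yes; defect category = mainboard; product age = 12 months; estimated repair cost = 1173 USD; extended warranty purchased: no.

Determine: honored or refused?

Refused

Atomic conditions:
  defect category = mainboard: mainboard == mainboard is true
  product registered: yes → true
  serial number matches: no → false
  NOT original receipt provided: yes → false
  NOT physical drop damage: yes → false
  defect category = software: mainboard == software is false
  estimated repair cost ≥ 970 USD: 1173 ≥ 970 is true
  country of purchase = JP: FR == JP is false
  product age > 19 months: 12 > 19 is false
  NOT tamper seal broken: no → true
  water damage present: no → false
  prior claims on this unit < 5: 4 < 5 is true
  NOT extended warranty purchased: no → true
  tamper seal broken: no → false
Combine:
[1.2.1] true → false = false
[1.2] NOT false = true
[1.3] false OR false = false
[1] true AND true AND false = false
[2.4.1] false → true (antecedent false ⇒ implication holds) = true
[2.4] NOT true = false
[2] false AND true AND false AND false = false
[3.2.1] true OR true = true
[3.2] NOT true = false
[3.3] exactly-one(false, false) = false
[3] false AND false AND false = false
[root] exactly-one(false, false, false) = false
Overall: false → refused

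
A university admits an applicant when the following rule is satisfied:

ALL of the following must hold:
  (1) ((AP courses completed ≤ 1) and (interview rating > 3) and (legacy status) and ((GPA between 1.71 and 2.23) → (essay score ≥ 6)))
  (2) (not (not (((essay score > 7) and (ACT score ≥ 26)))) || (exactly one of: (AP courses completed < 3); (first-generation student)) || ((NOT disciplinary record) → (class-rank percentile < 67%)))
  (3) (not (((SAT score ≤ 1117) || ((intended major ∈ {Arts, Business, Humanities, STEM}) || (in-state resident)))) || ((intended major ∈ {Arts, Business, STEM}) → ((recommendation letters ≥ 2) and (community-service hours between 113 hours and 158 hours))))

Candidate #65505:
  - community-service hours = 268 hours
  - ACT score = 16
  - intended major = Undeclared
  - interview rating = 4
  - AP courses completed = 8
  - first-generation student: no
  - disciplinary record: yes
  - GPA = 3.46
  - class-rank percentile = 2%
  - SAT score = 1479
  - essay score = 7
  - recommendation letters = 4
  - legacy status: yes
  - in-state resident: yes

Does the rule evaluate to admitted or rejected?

Rejected

Atomic conditions:
  AP courses completed ≤ 1: 8 ≤ 1 is false
  interview rating > 3: 4 > 3 is true
  legacy status: yes → true
  GPA between 1.71 and 2.23: 3.46 in [1.71, 2.23] is false
  essay score ≥ 6: 7 ≥ 6 is true
  essay score > 7: 7 > 7 is false
  ACT score ≥ 26: 16 ≥ 26 is false
  AP courses completed < 3: 8 < 3 is false
  first-generation student: no → false
  NOT disciplinary record: yes → false
  class-rank percentile < 67%: 2 < 67 is true
  SAT score ≤ 1117: 1479 ≤ 1117 is false
  intended major ∈ {Arts, Business, Humanities, STEM}: Undeclared is not in the set → false
  in-state resident: yes → true
  intended major ∈ {Arts, Business, STEM}: Undeclared is not in the set → false
  recommendation letters ≥ 2: 4 ≥ 2 is true
  community-service hours between 113 hours and 158 hours: 268 in [113, 158] is false
Combine:
[1.4] false → true (antecedent false ⇒ implication holds) = true
[1] false AND true AND true AND true = false
[2.1.1.1] false AND false = false
[2.1.1] NOT false = true
[2.1] NOT true = false
[2.2] exactly-one(false, false) = false
[2.3] false → true (antecedent false ⇒ implication holds) = true
[2] false OR false OR true = true
[3.1.1.2] false OR true = true
[3.1.1] false OR true = true
[3.1] NOT true = false
[3.2.2] true AND false = false
[3.2] false → false (antecedent false ⇒ implication holds) = true
[3] false OR true = true
[root] false AND true AND true = false
Overall: false → rejected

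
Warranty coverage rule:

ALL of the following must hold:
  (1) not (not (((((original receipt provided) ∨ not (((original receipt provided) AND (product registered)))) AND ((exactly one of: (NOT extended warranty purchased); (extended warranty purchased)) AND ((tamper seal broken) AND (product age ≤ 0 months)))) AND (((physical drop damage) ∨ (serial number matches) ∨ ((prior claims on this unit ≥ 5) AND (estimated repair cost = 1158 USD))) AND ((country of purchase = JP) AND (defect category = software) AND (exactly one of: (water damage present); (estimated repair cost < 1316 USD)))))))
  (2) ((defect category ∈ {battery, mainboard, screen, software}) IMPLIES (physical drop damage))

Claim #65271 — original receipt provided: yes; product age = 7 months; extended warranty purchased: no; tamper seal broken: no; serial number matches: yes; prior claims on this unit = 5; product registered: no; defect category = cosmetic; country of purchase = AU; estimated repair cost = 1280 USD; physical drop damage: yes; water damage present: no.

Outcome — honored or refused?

Refused

Atomic conditions:
  original receipt provided: yes → true
  product registered: no → false
  NOT extended warranty purchased: no → true
  extended warranty purchased: no → false
  tamper seal broken: no → false
  product age ≤ 0 months: 7 ≤ 0 is false
  physical drop damage: yes → true
  serial number matches: yes → true
  prior claims on this unit ≥ 5: 5 ≥ 5 is true
  estimated repair cost = 1158 USD: 1280 == 1158 is false
  country of purchase = JP: AU == JP is false
  defect category = software: cosmetic == software is false
  water damage present: no → false
  estimated repair cost < 1316 USD: 1280 < 1316 is true
  defect category ∈ {battery, mainboard, screen, software}: cosmetic is not in the set → false
Combine:
[1.1.1.1.1.2.1] true AND false = false
[1.1.1.1.1.2] NOT false = true
[1.1.1.1.1] true OR true = true
[1.1.1.1.2.1] exactly-one(true, false) = true
[1.1.1.1.2.2] false AND false = false
[1.1.1.1.2] true AND false = false
[1.1.1.1] true AND false = false
[1.1.1.2.1.3] true AND false = false
[1.1.1.2.1] true OR true OR false = true
[1.1.1.2.2.3] exactly-one(false, true) = true
[1.1.1.2.2] false AND false AND true = false
[1.1.1.2] true AND false = false
[1.1.1] false AND false = false
[1.1] NOT false = true
[1] NOT true = false
[2] false → true (antecedent false ⇒ implication holds) = true
[root] false AND true = false
Overall: false → refused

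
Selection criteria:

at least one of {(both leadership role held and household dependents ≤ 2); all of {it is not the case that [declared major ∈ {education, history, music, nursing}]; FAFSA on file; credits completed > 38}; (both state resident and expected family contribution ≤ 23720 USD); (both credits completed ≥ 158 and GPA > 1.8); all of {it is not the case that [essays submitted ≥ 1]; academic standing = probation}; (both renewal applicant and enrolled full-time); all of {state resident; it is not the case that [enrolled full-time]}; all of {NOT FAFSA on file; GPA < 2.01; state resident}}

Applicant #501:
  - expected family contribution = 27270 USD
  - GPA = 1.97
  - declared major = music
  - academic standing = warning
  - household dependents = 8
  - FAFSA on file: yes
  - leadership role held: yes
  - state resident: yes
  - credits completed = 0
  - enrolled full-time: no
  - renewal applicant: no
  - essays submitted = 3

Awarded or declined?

Awarded

Atomic conditions:
  leadership role held: yes → true
  household dependents ≤ 2: 8 ≤ 2 is false
  declared major ∈ {education, history, music, nursing}: music is in the set → true
  FAFSA on file: yes → true
  credits completed > 38: 0 > 38 is false
  state resident: yes → true
  expected family contribution ≤ 23720 USD: 27270 ≤ 23720 is false
  credits completed ≥ 158: 0 ≥ 158 is false
  GPA > 1.8: 1.97 > 1.8 is true
  essays submitted ≥ 1: 3 ≥ 1 is true
  academic standing = probation: warning == probation is false
  renewal applicant: no → false
  enrolled full-time: no → false
  NOT FAFSA on file: yes → false
  GPA < 2.01: 1.97 < 2.01 is true
Combine:
[1] true AND false = false
[2.1] NOT true = false
[2] false AND true AND false = false
[3] true AND false = false
[4] false AND true = false
[5.1] NOT true = false
[5] false AND false = false
[6] false AND false = false
[7.2] NOT false = true
[7] true AND true = true
[8] false AND true AND true = false
[root] false OR false OR false OR false OR false OR false OR true OR false = true
Overall: true → awarded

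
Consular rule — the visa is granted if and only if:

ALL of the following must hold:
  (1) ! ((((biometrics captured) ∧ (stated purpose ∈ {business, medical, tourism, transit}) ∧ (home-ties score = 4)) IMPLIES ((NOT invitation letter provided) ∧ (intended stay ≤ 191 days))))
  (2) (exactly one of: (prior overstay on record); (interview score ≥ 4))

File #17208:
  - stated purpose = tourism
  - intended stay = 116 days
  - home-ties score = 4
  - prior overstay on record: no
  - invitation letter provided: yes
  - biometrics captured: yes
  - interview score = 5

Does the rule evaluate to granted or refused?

Atomic conditions:
  biometrics captured: yes → true
  stated purpose ∈ {business, medical, tourism, transit}: tourism is in the set → true
  home-ties score = 4: 4 == 4 is true
  NOT invitation letter provided: yes → false
  intended stay ≤ 191 days: 116 ≤ 191 is true
  prior overstay on record: no → false
  interview score ≥ 4: 5 ≥ 4 is true
Combine:
[1.1.1] true AND true AND true = true
[1.1.2] false AND true = false
[1.1] true → false = false
[1] NOT false = true
[2] exactly-one(false, true) = true
[root] true AND true = true
Overall: true → granted

Granted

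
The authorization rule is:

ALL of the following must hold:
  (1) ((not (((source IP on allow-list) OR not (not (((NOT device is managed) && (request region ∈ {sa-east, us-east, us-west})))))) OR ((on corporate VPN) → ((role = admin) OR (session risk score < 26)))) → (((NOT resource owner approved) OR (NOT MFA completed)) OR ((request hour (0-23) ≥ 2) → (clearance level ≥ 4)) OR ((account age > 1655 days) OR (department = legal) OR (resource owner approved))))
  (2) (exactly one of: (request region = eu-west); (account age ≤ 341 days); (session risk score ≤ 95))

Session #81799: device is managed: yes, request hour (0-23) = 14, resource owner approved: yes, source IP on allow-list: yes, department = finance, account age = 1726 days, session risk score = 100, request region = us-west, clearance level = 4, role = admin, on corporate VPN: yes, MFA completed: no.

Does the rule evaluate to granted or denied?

Denied

Atomic conditions:
  source IP on allow-list: yes → true
  NOT device is managed: yes → false
  request region ∈ {sa-east, us-east, us-west}: us-west is in the set → true
  on corporate VPN: yes → true
  role = admin: admin == admin is true
  session risk score < 26: 100 < 26 is false
  NOT resource owner approved: yes → false
  NOT MFA completed: no → true
  request hour (0-23) ≥ 2: 14 ≥ 2 is true
  clearance level ≥ 4: 4 ≥ 4 is true
  account age > 1655 days: 1726 > 1655 is true
  department = legal: finance == legal is false
  resource owner approved: yes → true
  request region = eu-west: us-west == eu-west is false
  account age ≤ 341 days: 1726 ≤ 341 is false
  session risk score ≤ 95: 100 ≤ 95 is false
Combine:
[1.1.1.1.2.1.1] false AND true = false
[1.1.1.1.2.1] NOT false = true
[1.1.1.1.2] NOT true = false
[1.1.1.1] true OR false = true
[1.1.1] NOT true = false
[1.1.2.2] true OR false = true
[1.1.2] true → true = true
[1.1] false OR true = true
[1.2.1] false OR true = true
[1.2.2] true → true = true
[1.2.3] true OR false OR true = true
[1.2] true OR true OR true = true
[1] true → true = true
[2] exactly-one(false, false, false) = false
[root] true AND false = false
Overall: false → denied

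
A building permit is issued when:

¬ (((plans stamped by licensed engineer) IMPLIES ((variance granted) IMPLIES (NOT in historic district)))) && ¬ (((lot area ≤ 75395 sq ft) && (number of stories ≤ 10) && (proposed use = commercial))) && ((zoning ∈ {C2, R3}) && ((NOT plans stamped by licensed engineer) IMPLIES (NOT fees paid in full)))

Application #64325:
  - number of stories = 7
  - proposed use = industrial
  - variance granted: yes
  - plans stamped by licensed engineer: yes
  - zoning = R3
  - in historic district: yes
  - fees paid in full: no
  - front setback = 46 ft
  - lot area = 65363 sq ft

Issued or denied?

Issued

Atomic conditions:
  plans stamped by licensed engineer: yes → true
  variance granted: yes → true
  NOT in historic district: yes → false
  lot area ≤ 75395 sq ft: 65363 ≤ 75395 is true
  number of stories ≤ 10: 7 ≤ 10 is true
  proposed use = commercial: industrial == commercial is false
  zoning ∈ {C2, R3}: R3 is in the set → true
  NOT plans stamped by licensed engineer: yes → false
  NOT fees paid in full: no → true
Combine:
[1.1.2] true → false = false
[1.1] true → false = false
[1] NOT false = true
[2.1] true AND true AND false = false
[2] NOT false = true
[3.2] false → true (antecedent false ⇒ implication holds) = true
[3] true AND true = true
[root] true AND true AND true = true
Overall: true → issued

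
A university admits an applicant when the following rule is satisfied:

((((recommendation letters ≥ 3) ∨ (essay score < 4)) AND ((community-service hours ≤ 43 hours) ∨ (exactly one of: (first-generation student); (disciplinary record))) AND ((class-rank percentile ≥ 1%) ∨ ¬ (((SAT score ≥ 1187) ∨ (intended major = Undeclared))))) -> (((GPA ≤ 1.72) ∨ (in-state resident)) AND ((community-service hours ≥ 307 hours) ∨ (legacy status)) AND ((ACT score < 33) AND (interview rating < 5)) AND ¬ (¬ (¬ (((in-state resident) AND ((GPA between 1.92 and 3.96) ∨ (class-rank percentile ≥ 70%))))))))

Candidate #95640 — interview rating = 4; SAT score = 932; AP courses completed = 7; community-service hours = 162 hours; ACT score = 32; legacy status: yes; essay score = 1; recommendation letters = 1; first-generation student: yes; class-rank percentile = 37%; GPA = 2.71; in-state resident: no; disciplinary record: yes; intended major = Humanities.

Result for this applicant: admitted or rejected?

Admitted

Atomic conditions:
  recommendation letters ≥ 3: 1 ≥ 3 is false
  essay score < 4: 1 < 4 is true
  community-service hours ≤ 43 hours: 162 ≤ 43 is false
  first-generation student: yes → true
  disciplinary record: yes → true
  class-rank percentile ≥ 1%: 37 ≥ 1 is true
  SAT score ≥ 1187: 932 ≥ 1187 is false
  intended major = Undeclared: Humanities == Undeclared is false
  GPA ≤ 1.72: 2.71 ≤ 1.72 is false
  in-state resident: no → false
  community-service hours ≥ 307 hours: 162 ≥ 307 is false
  legacy status: yes → true
  ACT score < 33: 32 < 33 is true
  interview rating < 5: 4 < 5 is true
  GPA between 1.92 and 3.96: 2.71 in [1.92, 3.96] is true
  class-rank percentile ≥ 70%: 37 ≥ 70 is false
Combine:
[1.1] false OR true = true
[1.2.2] exactly-one(true, true) = false
[1.2] false OR false = false
[1.3.2.1] false OR false = false
[1.3.2] NOT false = true
[1.3] true OR true = true
[1] true AND false AND true = false
[2.1] false OR false = false
[2.2] false OR true = true
[2.3] true AND true = true
[2.4.1.1.1.2] true OR false = true
[2.4.1.1.1] false AND true = false
[2.4.1.1] NOT false = true
[2.4.1] NOT true = false
[2.4] NOT false = true
[2] false AND true AND true AND true = false
[root] false → false (antecedent false ⇒ implication holds) = true
Overall: true → admitted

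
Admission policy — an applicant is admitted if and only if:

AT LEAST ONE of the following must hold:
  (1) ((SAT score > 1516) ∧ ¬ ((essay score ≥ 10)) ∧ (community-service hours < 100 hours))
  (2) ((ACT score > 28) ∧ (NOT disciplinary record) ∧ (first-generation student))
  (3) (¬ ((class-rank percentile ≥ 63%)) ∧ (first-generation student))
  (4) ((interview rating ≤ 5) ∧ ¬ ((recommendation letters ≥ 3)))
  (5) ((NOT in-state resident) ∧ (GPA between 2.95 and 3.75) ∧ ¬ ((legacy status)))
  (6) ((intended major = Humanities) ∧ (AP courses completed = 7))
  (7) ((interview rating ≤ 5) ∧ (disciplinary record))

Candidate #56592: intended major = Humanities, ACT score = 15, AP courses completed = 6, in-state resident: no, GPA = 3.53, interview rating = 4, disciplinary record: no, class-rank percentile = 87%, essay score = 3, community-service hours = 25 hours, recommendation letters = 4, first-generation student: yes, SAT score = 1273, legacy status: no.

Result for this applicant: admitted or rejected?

Admitted

Atomic conditions:
  SAT score > 1516: 1273 > 1516 is false
  essay score ≥ 10: 3 ≥ 10 is false
  community-service hours < 100 hours: 25 < 100 is true
  ACT score > 28: 15 > 28 is false
  NOT disciplinary record: no → true
  first-generation student: yes → true
  class-rank percentile ≥ 63%: 87 ≥ 63 is true
  interview rating ≤ 5: 4 ≤ 5 is true
  recommendation letters ≥ 3: 4 ≥ 3 is true
  NOT in-state resident: no → true
  GPA between 2.95 and 3.75: 3.53 in [2.95, 3.75] is true
  legacy status: no → false
  intended major = Humanities: Humanities == Humanities is true
  AP courses completed = 7: 6 == 7 is false
  disciplinary record: no → false
Combine:
[1.2] NOT false = true
[1] false AND true AND true = false
[2] false AND true AND true = false
[3.1] NOT true = false
[3] false AND true = false
[4.2] NOT true = false
[4] true AND false = false
[5.3] NOT false = true
[5] true AND true AND true = true
[6] true AND false = false
[7] true AND false = false
[root] false OR false OR false OR false OR true OR false OR false = true
Overall: true → admitted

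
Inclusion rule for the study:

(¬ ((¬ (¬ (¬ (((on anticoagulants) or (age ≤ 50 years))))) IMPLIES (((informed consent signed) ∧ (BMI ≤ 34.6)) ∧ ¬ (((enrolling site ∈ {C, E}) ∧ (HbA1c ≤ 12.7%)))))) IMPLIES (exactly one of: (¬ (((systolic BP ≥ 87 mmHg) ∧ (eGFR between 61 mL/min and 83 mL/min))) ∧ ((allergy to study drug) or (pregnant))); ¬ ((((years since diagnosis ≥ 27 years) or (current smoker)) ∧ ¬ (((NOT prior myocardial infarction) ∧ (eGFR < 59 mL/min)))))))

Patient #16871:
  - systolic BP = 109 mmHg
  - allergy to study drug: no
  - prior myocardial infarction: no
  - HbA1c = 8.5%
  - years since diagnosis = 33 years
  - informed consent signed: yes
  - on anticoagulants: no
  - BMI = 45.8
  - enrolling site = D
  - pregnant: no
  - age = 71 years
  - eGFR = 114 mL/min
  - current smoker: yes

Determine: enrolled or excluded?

Excluded

Atomic conditions:
  on anticoagulants: no → false
  age ≤ 50 years: 71 ≤ 50 is false
  informed consent signed: yes → true
  BMI ≤ 34.6: 45.8 ≤ 34.6 is false
  enrolling site ∈ {C, E}: D is not in the set → false
  HbA1c ≤ 12.7%: 8.5 ≤ 12.7 is true
  systolic BP ≥ 87 mmHg: 109 ≥ 87 is true
  eGFR between 61 mL/min and 83 mL/min: 114 in [61, 83] is false
  allergy to study drug: no → false
  pregnant: no → false
  years since diagnosis ≥ 27 years: 33 ≥ 27 is true
  current smoker: yes → true
  NOT prior myocardial infarction: no → true
  eGFR < 59 mL/min: 114 < 59 is false
Combine:
[1.1.1.1.1.1] false OR false = false
[1.1.1.1.1] NOT false = true
[1.1.1.1] NOT true = false
[1.1.1] NOT false = true
[1.1.2.1] true AND false = false
[1.1.2.2.1] false AND true = false
[1.1.2.2] NOT false = true
[1.1.2] false AND true = false
[1.1] true → false = false
[1] NOT false = true
[2.1.1.1] true AND false = false
[2.1.1] NOT false = true
[2.1.2] false OR false = false
[2.1] true AND false = false
[2.2.1.1] true OR true = true
[2.2.1.2.1] true AND false = false
[2.2.1.2] NOT false = true
[2.2.1] true AND true = true
[2.2] NOT true = false
[2] exactly-one(false, false) = false
[root] true → false = false
Overall: false → excluded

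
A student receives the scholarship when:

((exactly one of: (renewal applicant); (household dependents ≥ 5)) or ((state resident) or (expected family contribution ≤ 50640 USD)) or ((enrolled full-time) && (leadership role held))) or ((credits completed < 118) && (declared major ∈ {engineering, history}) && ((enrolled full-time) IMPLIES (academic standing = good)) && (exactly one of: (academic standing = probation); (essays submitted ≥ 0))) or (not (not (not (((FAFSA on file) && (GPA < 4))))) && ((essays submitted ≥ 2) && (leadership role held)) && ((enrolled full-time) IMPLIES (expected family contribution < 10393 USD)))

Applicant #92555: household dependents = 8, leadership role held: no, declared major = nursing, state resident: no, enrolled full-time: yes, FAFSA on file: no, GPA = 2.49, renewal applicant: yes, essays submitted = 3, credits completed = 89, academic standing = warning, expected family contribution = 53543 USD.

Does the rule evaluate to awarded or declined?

Atomic conditions:
  renewal applicant: yes → true
  household dependents ≥ 5: 8 ≥ 5 is true
  state resident: no → false
  expected family contribution ≤ 50640 USD: 53543 ≤ 50640 is false
  enrolled full-time: yes → true
  leadership role held: no → false
  credits completed < 118: 89 < 118 is true
  declared major ∈ {engineering, history}: nursing is not in the set → false
  academic standing = good: warning == good is false
  academic standing = probation: warning == probation is false
  essays submitted ≥ 0: 3 ≥ 0 is true
  FAFSA on file: no → false
  GPA < 4: 2.49 < 4 is true
  essays submitted ≥ 2: 3 ≥ 2 is true
  expected family contribution < 10393 USD: 53543 < 10393 is false
Combine:
[1.1] exactly-one(true, true) = false
[1.2] false OR false = false
[1.3] true AND false = false
[1] false OR false OR false = false
[2.3] true → false = false
[2.4] exactly-one(false, true) = true
[2] true AND false AND false AND true = false
[3.1.1.1.1] false AND true = false
[3.1.1.1] NOT false = true
[3.1.1] NOT true = false
[3.1] NOT false = true
[3.2] true AND false = false
[3.3] true → false = false
[3] true AND false AND false = false
[root] false OR false OR false = false
Overall: false → declined

Declined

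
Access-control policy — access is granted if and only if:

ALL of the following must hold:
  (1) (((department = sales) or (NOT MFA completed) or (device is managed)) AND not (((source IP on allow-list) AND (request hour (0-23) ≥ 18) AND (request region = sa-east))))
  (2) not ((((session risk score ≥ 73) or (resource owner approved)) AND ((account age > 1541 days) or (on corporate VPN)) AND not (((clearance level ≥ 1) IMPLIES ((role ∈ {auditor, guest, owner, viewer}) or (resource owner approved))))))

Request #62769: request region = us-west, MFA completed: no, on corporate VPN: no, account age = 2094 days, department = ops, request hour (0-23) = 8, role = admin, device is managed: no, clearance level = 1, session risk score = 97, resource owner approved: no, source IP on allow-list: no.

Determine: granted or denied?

Atomic conditions:
  department = sales: ops == sales is false
  NOT MFA completed: no → true
  device is managed: no → false
  source IP on allow-list: no → false
  request hour (0-23) ≥ 18: 8 ≥ 18 is false
  request region = sa-east: us-west == sa-east is false
  session risk score ≥ 73: 97 ≥ 73 is true
  resource owner approved: no → false
  account age > 1541 days: 2094 > 1541 is true
  on corporate VPN: no → false
  clearance level ≥ 1: 1 ≥ 1 is true
  role ∈ {auditor, guest, owner, viewer}: admin is not in the set → false
Combine:
[1.1] false OR true OR false = true
[1.2.1] false AND false AND false = false
[1.2] NOT false = true
[1] true AND true = true
[2.1.1] true OR false = true
[2.1.2] true OR false = true
[2.1.3.1.2] false OR false = false
[2.1.3.1] true → false = false
[2.1.3] NOT false = true
[2.1] true AND true AND true = true
[2] NOT true = false
[root] true AND false = false
Overall: false → denied

Denied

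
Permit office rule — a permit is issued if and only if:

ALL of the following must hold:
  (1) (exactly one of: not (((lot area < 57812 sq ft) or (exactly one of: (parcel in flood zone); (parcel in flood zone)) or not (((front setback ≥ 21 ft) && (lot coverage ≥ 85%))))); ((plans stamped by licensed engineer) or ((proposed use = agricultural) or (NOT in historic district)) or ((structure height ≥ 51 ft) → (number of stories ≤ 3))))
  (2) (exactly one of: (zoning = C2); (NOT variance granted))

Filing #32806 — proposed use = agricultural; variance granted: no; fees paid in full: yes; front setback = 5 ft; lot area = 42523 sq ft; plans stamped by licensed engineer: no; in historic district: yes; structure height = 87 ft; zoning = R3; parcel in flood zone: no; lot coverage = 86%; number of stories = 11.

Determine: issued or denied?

Issued

Atomic conditions:
  lot area < 57812 sq ft: 42523 < 57812 is true
  parcel in flood zone: no → false
  front setback ≥ 21 ft: 5 ≥ 21 is false
  lot coverage ≥ 85%: 86 ≥ 85 is true
  plans stamped by licensed engineer: no → false
  proposed use = agricultural: agricultural == agricultural is true
  NOT in historic district: yes → false
  structure height ≥ 51 ft: 87 ≥ 51 is true
  number of stories ≤ 3: 11 ≤ 3 is false
  zoning = C2: R3 == C2 is false
  NOT variance granted: no → true
Combine:
[1.1.1.2] exactly-one(false, false) = false
[1.1.1.3.1] false AND true = false
[1.1.1.3] NOT false = true
[1.1.1] true OR false OR true = true
[1.1] NOT true = false
[1.2.2] true OR false = true
[1.2.3] true → false = false
[1.2] false OR true OR false = true
[1] exactly-one(false, true) = true
[2] exactly-one(false, true) = true
[root] true AND true = true
Overall: true → issued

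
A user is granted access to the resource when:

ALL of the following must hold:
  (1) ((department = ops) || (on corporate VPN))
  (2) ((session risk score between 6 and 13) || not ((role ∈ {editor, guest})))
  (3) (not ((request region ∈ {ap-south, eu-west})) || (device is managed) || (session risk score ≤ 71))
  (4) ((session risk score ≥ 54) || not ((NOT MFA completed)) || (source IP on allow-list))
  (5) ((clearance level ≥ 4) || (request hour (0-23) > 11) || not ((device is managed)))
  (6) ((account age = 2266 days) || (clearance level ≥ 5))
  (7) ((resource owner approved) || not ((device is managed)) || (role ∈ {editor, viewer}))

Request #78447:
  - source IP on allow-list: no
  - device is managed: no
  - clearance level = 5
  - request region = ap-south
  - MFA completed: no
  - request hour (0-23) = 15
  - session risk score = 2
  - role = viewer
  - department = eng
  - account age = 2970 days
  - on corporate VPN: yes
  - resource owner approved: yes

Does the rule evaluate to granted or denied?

Atomic conditions:
  department = ops: eng == ops is false
  on corporate VPN: yes → true
  session risk score between 6 and 13: 2 in [6, 13] is false
  role ∈ {editor, guest}: viewer is not in the set → false
  request region ∈ {ap-south, eu-west}: ap-south is in the set → true
  device is managed: no → false
  session risk score ≤ 71: 2 ≤ 71 is true
  session risk score ≥ 54: 2 ≥ 54 is false
  NOT MFA completed: no → true
  source IP on allow-list: no → false
  clearance level ≥ 4: 5 ≥ 4 is true
  request hour (0-23) > 11: 15 > 11 is true
  account age = 2266 days: 2970 == 2266 is false
  clearance level ≥ 5: 5 ≥ 5 is true
  resource owner approved: yes → true
  role ∈ {editor, viewer}: viewer is in the set → true
Combine:
[1] false OR true = true
[2.2] NOT false = true
[2] false OR true = true
[3.1] NOT true = false
[3] false OR false OR true = true
[4.2] NOT true = false
[4] false OR false OR false = false
[5.3] NOT false = true
[5] true OR true OR true = true
[6] false OR true = true
[7.2] NOT false = true
[7] true OR true OR true = true
[root] true AND true AND true AND false AND true AND true AND true = false
Overall: false → denied

Denied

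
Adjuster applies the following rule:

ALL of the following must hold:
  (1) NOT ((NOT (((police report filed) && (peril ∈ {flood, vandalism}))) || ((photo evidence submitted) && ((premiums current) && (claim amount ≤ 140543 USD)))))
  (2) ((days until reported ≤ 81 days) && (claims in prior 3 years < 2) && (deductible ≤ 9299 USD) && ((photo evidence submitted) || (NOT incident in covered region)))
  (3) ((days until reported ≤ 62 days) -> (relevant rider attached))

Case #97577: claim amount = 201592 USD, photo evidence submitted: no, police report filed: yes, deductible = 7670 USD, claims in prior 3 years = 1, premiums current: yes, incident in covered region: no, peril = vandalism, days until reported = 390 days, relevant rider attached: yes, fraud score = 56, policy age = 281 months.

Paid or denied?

Denied

Atomic conditions:
  police report filed: yes → true
  peril ∈ {flood, vandalism}: vandalism is in the set → true
  photo evidence submitted: no → false
  premiums current: yes → true
  claim amount ≤ 140543 USD: 201592 ≤ 140543 is false
  days until reported ≤ 81 days: 390 ≤ 81 is false
  claims in prior 3 years < 2: 1 < 2 is true
  deductible ≤ 9299 USD: 7670 ≤ 9299 is true
  NOT incident in covered region: no → true
  days until reported ≤ 62 days: 390 ≤ 62 is false
  relevant rider attached: yes → true
Combine:
[1.1.1.1] true AND true = true
[1.1.1] NOT true = false
[1.1.2.2] true AND false = false
[1.1.2] false AND false = false
[1.1] false OR false = false
[1] NOT false = true
[2.4] false OR true = true
[2] false AND true AND true AND true = false
[3] false → true (antecedent false ⇒ implication holds) = true
[root] true AND false AND true = false
Overall: false → denied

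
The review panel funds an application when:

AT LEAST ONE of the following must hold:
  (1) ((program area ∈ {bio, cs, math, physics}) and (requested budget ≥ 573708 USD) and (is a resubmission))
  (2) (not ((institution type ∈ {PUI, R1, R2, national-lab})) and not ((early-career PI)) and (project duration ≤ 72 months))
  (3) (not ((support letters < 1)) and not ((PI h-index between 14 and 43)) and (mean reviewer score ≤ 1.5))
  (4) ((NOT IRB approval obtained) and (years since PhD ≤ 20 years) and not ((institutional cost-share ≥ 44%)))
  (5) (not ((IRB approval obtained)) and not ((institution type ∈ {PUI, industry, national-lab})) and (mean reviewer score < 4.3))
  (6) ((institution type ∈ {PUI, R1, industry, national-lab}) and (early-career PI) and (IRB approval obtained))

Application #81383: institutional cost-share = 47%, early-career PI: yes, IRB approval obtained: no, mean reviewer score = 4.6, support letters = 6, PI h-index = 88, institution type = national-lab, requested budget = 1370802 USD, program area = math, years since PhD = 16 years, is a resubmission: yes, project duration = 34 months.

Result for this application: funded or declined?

Funded

Atomic conditions:
  program area ∈ {bio, cs, math, physics}: math is in the set → true
  requested budget ≥ 573708 USD: 1370802 ≥ 573708 is true
  is a resubmission: yes → true
  institution type ∈ {PUI, R1, R2, national-lab}: national-lab is in the set → true
  early-career PI: yes → true
  project duration ≤ 72 months: 34 ≤ 72 is true
  support letters < 1: 6 < 1 is false
  PI h-index between 14 and 43: 88 in [14, 43] is false
  mean reviewer score ≤ 1.5: 4.6 ≤ 1.5 is false
  NOT IRB approval obtained: no → true
  years since PhD ≤ 20 years: 16 ≤ 20 is true
  institutional cost-share ≥ 44%: 47 ≥ 44 is true
  IRB approval obtained: no → false
  institution type ∈ {PUI, industry, national-lab}: national-lab is in the set → true
  mean reviewer score < 4.3: 4.6 < 4.3 is false
  institution type ∈ {PUI, R1, industry, national-lab}: national-lab is in the set → true
Combine:
[1] true AND true AND true = true
[2.1] NOT true = false
[2.2] NOT true = false
[2] false AND false AND true = false
[3.1] NOT false = true
[3.2] NOT false = true
[3] true AND true AND false = false
[4.3] NOT true = false
[4] true AND true AND false = false
[5.1] NOT false = true
[5.2] NOT true = false
[5] true AND false AND false = false
[6] true AND true AND false = false
[root] true OR false OR false OR false OR false OR false = true
Overall: true → funded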